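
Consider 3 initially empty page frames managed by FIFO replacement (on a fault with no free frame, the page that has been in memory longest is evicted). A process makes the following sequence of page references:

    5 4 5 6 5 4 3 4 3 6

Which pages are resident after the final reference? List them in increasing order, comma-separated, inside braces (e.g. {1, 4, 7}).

5 -> miss, frames [5]
4 -> miss, frames [5, 4]
5 -> hit
6 -> miss, frames [5, 4, 6]
5 -> hit
4 -> hit
3 -> miss, evict 5, frames [4, 6, 3]
4 -> hit
3 -> hit
6 -> hit

{3, 4, 6}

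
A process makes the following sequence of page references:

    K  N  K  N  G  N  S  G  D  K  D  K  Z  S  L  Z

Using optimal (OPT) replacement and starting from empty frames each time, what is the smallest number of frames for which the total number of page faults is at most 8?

f=1: 16 faults
f=2: 9 faults
f=3: 7 faults
f=4: 7 faults
f=5: 7 faults
f=6: 7 faults
f=7: 7 faults
Smallest f with faults ≤ 8 is 3.

3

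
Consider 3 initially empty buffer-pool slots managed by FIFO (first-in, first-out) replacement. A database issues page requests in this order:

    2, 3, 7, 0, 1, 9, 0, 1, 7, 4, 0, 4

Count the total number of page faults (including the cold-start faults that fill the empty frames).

9

2 -> fault, frames {2}
3 -> fault, frames {2,3}
7 -> fault, frames {2,3,7}
0 -> fault, evict 2, frames {3,7,0}
1 -> fault, evict 3, frames {7,0,1}
9 -> fault, evict 7, frames {0,1,9}
0 -> hit
1 -> hit
7 -> fault, evict 0, frames {1,9,7}
4 -> fault, evict 1, frames {9,7,4}
0 -> fault, evict 9, frames {7,4,0}
4 -> hit
Page faults: 9.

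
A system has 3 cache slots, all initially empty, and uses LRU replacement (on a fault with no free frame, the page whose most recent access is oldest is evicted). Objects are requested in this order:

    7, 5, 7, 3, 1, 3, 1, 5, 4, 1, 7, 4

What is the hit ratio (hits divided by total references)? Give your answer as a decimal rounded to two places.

0.42

7 → miss, frames [7]
5 → miss, frames [7, 5]
7 → hit
3 → miss, frames [5, 7, 3]
1 → miss, evict 5, frames [7, 3, 1]
3 → hit
1 → hit
5 → miss, evict 7, frames [3, 1, 5]
4 → miss, evict 3, frames [1, 5, 4]
1 → hit
7 → miss, evict 5, frames [4, 1, 7]
4 → hit
Hits: 5 of 12 references → 5/12 = 0.4167.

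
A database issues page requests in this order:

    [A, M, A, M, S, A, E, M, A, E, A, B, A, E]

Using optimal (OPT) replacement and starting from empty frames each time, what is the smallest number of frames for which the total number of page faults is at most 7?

3

f=1: 14 faults
f=2: 8 faults
f=3: 5 faults
f=4: 5 faults
f=5: 5 faults
Smallest f with faults ≤ 7 is 3.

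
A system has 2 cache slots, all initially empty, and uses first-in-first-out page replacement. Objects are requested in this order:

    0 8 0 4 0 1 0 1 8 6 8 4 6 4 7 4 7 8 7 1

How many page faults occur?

11

0 → miss, frames (0)
8 → miss, frames (0 8)
0 → hit
4 → miss, evict 0, frames (8 4)
0 → miss, evict 8, frames (4 0)
1 → miss, evict 4, frames (0 1)
0 → hit
1 → hit
8 → miss, evict 0, frames (1 8)
6 → miss, evict 1, frames (8 6)
8 → hit
4 → miss, evict 8, frames (6 4)
6 → hit
4 → hit
7 → miss, evict 6, frames (4 7)
4 → hit
7 → hit
8 → miss, evict 4, frames (7 8)
7 → hit
1 → miss, evict 7, frames (8 1)
Page faults: 11.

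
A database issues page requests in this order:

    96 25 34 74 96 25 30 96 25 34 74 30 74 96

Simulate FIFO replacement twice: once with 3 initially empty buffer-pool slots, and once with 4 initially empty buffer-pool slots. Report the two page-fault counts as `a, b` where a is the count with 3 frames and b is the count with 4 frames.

3 frames: F F F F F F F . . F F . . F → 10 faults.
4 frames: F F F F . . F F F F F F . F → 11 faults.
11 > 10: adding a frame increased faults — Belady's anomaly.

10, 11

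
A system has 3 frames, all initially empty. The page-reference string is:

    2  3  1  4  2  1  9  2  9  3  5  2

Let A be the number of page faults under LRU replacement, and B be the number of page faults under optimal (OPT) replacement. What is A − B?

Under LRU: F F F F F . F . . F F F → 9 faults.
Under OPT: F F F F . . F . . F F . → 7 faults.
A − B = 9 − 7 = 2.

2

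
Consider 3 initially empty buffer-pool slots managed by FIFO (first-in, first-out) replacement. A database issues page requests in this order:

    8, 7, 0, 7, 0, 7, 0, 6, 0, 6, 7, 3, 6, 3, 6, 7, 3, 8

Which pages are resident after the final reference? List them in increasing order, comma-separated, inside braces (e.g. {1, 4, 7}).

{3, 7, 8}

8 → fault, frames (8)
7 → fault, frames (8 7)
0 → fault, frames (8 7 0)
7 → hit
0 → hit
7 → hit
0 → hit
6 → fault, evict 8, frames (7 0 6)
0 → hit
6 → hit
7 → hit
3 → fault, evict 7, frames (0 6 3)
6 → hit
3 → hit
6 → hit
7 → fault, evict 0, frames (6 3 7)
3 → hit
8 → fault, evict 6, frames (3 7 8)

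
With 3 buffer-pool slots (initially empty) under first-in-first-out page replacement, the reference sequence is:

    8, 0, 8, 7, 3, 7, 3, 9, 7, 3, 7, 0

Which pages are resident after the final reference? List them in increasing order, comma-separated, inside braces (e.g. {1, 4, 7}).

{0, 3, 9}

8 -> miss, frames [8]
0 -> miss, frames [8, 0]
8 -> hit
7 -> miss, frames [8, 0, 7]
3 -> miss, evict 8, frames [0, 7, 3]
7 -> hit
3 -> hit
9 -> miss, evict 0, frames [7, 3, 9]
7 -> hit
3 -> hit
7 -> hit
0 -> miss, evict 7, frames [3, 9, 0]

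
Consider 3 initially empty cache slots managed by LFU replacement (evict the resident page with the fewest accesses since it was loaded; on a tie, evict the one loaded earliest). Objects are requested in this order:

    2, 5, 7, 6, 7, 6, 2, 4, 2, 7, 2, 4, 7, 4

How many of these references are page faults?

8

2 -> miss, frames {2}
5 -> miss, frames {2,5}
7 -> miss, frames {2,5,7}
6 -> miss, evict 2, frames {5,7,6}
7 -> hit
6 -> hit
2 -> miss, evict 5, frames {7,6,2}
4 -> miss, evict 2, frames {7,6,4}
2 -> miss, evict 4, frames {7,6,2}
7 -> hit
2 -> hit
4 -> miss, evict 6, frames {7,2,4}
7 -> hit
4 -> hit
Page faults: 8.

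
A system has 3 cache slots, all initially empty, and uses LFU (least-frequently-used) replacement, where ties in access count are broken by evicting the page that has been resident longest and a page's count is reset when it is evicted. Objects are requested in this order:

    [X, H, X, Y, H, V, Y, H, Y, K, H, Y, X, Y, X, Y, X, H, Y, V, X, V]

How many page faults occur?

10

X -> fault, frames [X]
H -> fault, frames [X, H]
X -> hit
Y -> fault, frames [X, H, Y]
H -> hit
V -> fault, evict Y, frames [X, H, V]
Y -> fault, evict V, frames [X, H, Y]
H -> hit
Y -> hit
K -> fault, evict X, frames [H, Y, K]
H -> hit
Y -> hit
X -> fault, evict K, frames [H, Y, X]
Y -> hit
X -> hit
Y -> hit
X -> hit
H -> hit
Y -> hit
V -> fault, evict X, frames [H, Y, V]
X -> fault, evict V, frames [H, Y, X]
V -> fault, evict X, frames [H, Y, V]
Page faults: 10.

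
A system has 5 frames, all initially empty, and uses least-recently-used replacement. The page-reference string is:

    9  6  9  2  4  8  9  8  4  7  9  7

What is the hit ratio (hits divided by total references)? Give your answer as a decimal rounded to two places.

9: miss, frames (9)
6: miss, frames (9 6)
9: hit
2: miss, frames (6 9 2)
4: miss, frames (6 9 2 4)
8: miss, frames (6 9 2 4 8)
9: hit
8: hit
4: hit
7: miss, evict 6, frames (2 9 8 4 7)
9: hit
7: hit
Hits: 6 of 12 references → 6/12 = 0.5000.

0.50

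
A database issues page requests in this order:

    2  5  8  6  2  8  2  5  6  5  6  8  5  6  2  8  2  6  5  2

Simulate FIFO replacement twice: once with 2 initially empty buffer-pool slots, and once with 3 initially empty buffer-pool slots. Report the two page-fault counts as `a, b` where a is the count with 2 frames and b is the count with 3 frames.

16, 10

2 frames: F F F F F F . F F . . F F F F F . F F F → 16 faults.
3 frames: F F F F F . . F . . . F . F F . . . F . → 10 faults.
10 < 16: adding a frame reduced faults, as is typical.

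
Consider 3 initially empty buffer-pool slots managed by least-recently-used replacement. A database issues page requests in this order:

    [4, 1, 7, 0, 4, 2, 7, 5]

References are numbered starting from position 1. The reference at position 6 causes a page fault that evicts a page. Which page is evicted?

7

pos 1: 4 -> miss, frames {4}
pos 2: 1 -> miss, frames {4,1}
pos 3: 7 -> miss, frames {4,1,7}
pos 4: 0 -> miss, evict 4, frames {1,7,0}
pos 5: 4 -> miss, evict 1, frames {7,0,4}
pos 6: 2 -> miss, evict 7, frames {0,4,2}
At position 6, page 7 is evicted.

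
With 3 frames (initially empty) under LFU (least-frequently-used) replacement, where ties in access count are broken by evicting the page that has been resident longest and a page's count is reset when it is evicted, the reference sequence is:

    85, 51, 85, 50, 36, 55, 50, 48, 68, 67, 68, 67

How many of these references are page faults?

9

85: fault, frames (85)
51: fault, frames (85 51)
85: hit
50: fault, frames (85 51 50)
36: fault, evict 51, frames (85 50 36)
55: fault, evict 50, frames (85 36 55)
50: fault, evict 36, frames (85 55 50)
48: fault, evict 55, frames (85 50 48)
68: fault, evict 50, frames (85 48 68)
67: fault, evict 48, frames (85 68 67)
68: hit
67: hit
Page faults: 9.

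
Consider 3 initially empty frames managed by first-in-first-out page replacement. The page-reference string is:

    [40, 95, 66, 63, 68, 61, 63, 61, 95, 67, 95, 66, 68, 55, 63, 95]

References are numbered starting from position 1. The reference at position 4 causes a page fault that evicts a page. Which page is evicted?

40

pos 1: 40: miss, frames (40)
pos 2: 95: miss, frames (40 95)
pos 3: 66: miss, frames (40 95 66)
pos 4: 63: miss, evict 40, frames (95 66 63)
At position 4, page 40 is evicted.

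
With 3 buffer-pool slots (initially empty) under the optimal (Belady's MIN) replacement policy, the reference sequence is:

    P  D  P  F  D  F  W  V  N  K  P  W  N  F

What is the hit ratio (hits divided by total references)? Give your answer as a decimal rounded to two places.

0.36

P → miss, frames {P}
D → miss, frames {P,D}
P → hit
F → miss, frames {P,D,F}
D → hit
F → hit
W → miss, evict D, frames {P,F,W}
V → miss, evict F, frames {P,W,V}
N → miss, evict V, frames {P,W,N}
K → miss, evict N, frames {P,W,K}
P → hit
W → hit
N → miss, evict K, frames {P,W,N}
F → miss, evict N, frames {P,W,F}
Hits: 5 of 14 references → 5/14 = 0.3571.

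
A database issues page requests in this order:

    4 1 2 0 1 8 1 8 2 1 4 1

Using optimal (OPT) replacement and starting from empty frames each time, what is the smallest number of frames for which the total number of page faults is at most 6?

3

f=1: 12 faults
f=2: 7 faults
f=3: 6 faults
f=4: 5 faults
f=5: 5 faults
Smallest f with faults ≤ 6 is 3.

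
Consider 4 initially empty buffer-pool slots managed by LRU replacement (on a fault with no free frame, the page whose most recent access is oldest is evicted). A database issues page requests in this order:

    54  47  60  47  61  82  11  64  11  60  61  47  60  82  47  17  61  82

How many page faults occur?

13

54: fault, frames (54)
47: fault, frames (54 47)
60: fault, frames (54 47 60)
47: hit
61: fault, frames (54 60 47 61)
82: fault, evict 54, frames (60 47 61 82)
11: fault, evict 60, frames (47 61 82 11)
64: fault, evict 47, frames (61 82 11 64)
11: hit
60: fault, evict 61, frames (82 64 11 60)
61: fault, evict 82, frames (64 11 60 61)
47: fault, evict 64, frames (11 60 61 47)
60: hit
82: fault, evict 11, frames (61 47 60 82)
47: hit
17: fault, evict 61, frames (60 82 47 17)
61: fault, evict 60, frames (82 47 17 61)
82: hit
Page faults: 13.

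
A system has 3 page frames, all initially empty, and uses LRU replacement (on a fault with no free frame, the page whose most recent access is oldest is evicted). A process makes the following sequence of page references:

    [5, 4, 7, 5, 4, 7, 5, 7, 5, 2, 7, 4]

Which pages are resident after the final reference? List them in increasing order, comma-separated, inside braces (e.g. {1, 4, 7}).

{2, 4, 7}

5: fault, frames [5]
4: fault, frames [5, 4]
7: fault, frames [5, 4, 7]
5: hit
4: hit
7: hit
5: hit
7: hit
5: hit
2: fault, evict 4, frames [7, 5, 2]
7: hit
4: fault, evict 5, frames [2, 7, 4]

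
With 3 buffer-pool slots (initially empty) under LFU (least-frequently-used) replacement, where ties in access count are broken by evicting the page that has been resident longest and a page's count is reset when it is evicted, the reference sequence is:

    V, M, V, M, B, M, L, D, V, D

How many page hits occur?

5

V -> fault, frames (V)
M -> fault, frames (V M)
V -> hit
M -> hit
B -> fault, frames (V M B)
M -> hit
L -> fault, evict B, frames (V M L)
D -> fault, evict L, frames (V M D)
V -> hit
D -> hit
Hits: 5.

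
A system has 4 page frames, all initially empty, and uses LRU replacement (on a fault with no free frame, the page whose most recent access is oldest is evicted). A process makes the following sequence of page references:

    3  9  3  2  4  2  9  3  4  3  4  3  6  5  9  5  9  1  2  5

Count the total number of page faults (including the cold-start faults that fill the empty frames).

9

3: fault, frames [3]
9: fault, frames [3, 9]
3: hit
2: fault, frames [9, 3, 2]
4: fault, frames [9, 3, 2, 4]
2: hit
9: hit
3: hit
4: hit
3: hit
4: hit
3: hit
6: fault, evict 2, frames [9, 4, 3, 6]
5: fault, evict 9, frames [4, 3, 6, 5]
9: fault, evict 4, frames [3, 6, 5, 9]
5: hit
9: hit
1: fault, evict 3, frames [6, 5, 9, 1]
2: fault, evict 6, frames [5, 9, 1, 2]
5: hit
Page faults: 9.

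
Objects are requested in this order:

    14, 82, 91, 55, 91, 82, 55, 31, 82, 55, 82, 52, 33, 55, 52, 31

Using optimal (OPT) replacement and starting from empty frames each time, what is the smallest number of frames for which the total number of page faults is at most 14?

f=1: 16 faults
f=2: 11 faults
f=3: 8 faults
f=4: 7 faults
f=5: 7 faults
f=6: 7 faults
f=7: 7 faults
Smallest f with faults ≤ 14 is 2.

2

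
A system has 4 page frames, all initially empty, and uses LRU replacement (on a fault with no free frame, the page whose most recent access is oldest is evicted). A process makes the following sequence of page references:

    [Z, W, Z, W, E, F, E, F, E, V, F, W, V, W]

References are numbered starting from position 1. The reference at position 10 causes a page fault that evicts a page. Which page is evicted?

pos 1: Z → miss, frames (Z)
pos 2: W → miss, frames (Z W)
pos 3: Z → hit
pos 4: W → hit
pos 5: E → miss, frames (Z W E)
pos 6: F → miss, frames (Z W E F)
pos 7: E → hit
pos 8: F → hit
pos 9: E → hit
pos 10: V → miss, evict Z, frames (W F E V)
At position 10, page Z is evicted.

Z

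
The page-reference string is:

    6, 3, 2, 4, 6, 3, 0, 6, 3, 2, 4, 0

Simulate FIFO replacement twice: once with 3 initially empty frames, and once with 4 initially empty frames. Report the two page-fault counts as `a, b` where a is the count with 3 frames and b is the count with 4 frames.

3 frames: F F F F F F F . . F F . → 9 faults.
4 frames: F F F F . . F F F F F F → 10 faults.
10 > 9: adding a frame increased faults — Belady's anomaly.

9, 10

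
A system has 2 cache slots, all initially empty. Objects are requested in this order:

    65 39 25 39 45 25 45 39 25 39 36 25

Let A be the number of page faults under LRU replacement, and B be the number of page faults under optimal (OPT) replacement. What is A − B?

Under LRU: F F F . F F . F F . F F → 9 faults.
Under OPT: F F F . F . . F . . F . → 6 faults.
A − B = 9 − 6 = 3.

3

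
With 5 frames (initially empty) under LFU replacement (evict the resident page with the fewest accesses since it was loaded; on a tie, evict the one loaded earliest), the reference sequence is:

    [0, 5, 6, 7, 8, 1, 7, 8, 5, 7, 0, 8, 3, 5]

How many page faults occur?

8

0: miss, frames (0)
5: miss, frames (0 5)
6: miss, frames (0 5 6)
7: miss, frames (0 5 6 7)
8: miss, frames (0 5 6 7 8)
1: miss, evict 0, frames (5 6 7 8 1)
7: hit
8: hit
5: hit
7: hit
0: miss, evict 6, frames (5 7 8 1 0)
8: hit
3: miss, evict 1, frames (5 7 8 0 3)
5: hit
Page faults: 8.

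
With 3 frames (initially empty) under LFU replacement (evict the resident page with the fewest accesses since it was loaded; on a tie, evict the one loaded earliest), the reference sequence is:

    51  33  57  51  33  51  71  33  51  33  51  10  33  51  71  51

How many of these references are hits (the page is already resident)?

10

51 -> fault, frames {51}
33 -> fault, frames {51,33}
57 -> fault, frames {51,33,57}
51 -> hit
33 -> hit
51 -> hit
71 -> fault, evict 57, frames {51,33,71}
33 -> hit
51 -> hit
33 -> hit
51 -> hit
10 -> fault, evict 71, frames {51,33,10}
33 -> hit
51 -> hit
71 -> fault, evict 10, frames {51,33,71}
51 -> hit
Hits: 10.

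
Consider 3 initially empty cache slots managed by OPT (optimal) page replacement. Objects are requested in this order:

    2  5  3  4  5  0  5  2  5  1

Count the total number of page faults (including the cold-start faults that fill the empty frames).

2 → miss, frames [2]
5 → miss, frames [2, 5]
3 → miss, frames [2, 5, 3]
4 → miss, evict 3, frames [2, 5, 4]
5 → hit
0 → miss, evict 4, frames [2, 5, 0]
5 → hit
2 → hit
5 → hit
1 → miss, evict 0, frames [2, 5, 1]
Page faults: 6.

6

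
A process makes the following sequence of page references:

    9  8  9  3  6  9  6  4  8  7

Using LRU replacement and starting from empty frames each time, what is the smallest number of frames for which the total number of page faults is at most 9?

2

f=1: 10 faults
f=2: 8 faults
f=3: 7 faults
f=4: 7 faults
f=5: 6 faults
f=6: 6 faults
Smallest f with faults ≤ 9 is 2.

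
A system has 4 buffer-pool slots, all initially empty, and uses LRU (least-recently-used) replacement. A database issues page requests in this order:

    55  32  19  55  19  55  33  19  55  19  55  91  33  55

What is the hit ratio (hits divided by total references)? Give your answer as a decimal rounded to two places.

55: miss, frames {55}
32: miss, frames {55,32}
19: miss, frames {55,32,19}
55: hit
19: hit
55: hit
33: miss, frames {32,19,55,33}
19: hit
55: hit
19: hit
55: hit
91: miss, evict 32, frames {33,19,55,91}
33: hit
55: hit
Hits: 9 of 14 references → 9/14 = 0.6429.

0.64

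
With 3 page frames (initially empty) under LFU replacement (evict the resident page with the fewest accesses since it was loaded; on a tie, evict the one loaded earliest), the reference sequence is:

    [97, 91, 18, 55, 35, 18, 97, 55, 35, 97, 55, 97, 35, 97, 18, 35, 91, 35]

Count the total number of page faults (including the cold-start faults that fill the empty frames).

97: fault, frames {97}
91: fault, frames {97,91}
18: fault, frames {97,91,18}
55: fault, evict 97, frames {91,18,55}
35: fault, evict 91, frames {18,55,35}
18: hit
97: fault, evict 55, frames {18,35,97}
55: fault, evict 35, frames {18,97,55}
35: fault, evict 97, frames {18,55,35}
97: fault, evict 55, frames {18,35,97}
55: fault, evict 35, frames {18,97,55}
97: hit
35: fault, evict 55, frames {18,97,35}
97: hit
18: hit
35: hit
91: fault, evict 35, frames {18,97,91}
35: fault, evict 91, frames {18,97,35}
Page faults: 13.

13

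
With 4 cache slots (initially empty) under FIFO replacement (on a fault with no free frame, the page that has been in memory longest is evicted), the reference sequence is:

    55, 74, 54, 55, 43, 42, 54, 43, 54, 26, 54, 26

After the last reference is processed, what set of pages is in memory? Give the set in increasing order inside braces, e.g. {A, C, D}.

{26, 42, 43, 54}

55 -> fault, frames [55]
74 -> fault, frames [55, 74]
54 -> fault, frames [55, 74, 54]
55 -> hit
43 -> fault, frames [55, 74, 54, 43]
42 -> fault, evict 55, frames [74, 54, 43, 42]
54 -> hit
43 -> hit
54 -> hit
26 -> fault, evict 74, frames [54, 43, 42, 26]
54 -> hit
26 -> hit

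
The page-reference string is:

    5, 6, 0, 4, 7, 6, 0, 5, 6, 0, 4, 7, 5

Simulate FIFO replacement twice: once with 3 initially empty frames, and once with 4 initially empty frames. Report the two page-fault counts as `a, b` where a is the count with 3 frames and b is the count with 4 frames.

3 frames: F F F F F F F F . . F F . → 10 faults.
4 frames: F F F F F . . F F F F F F → 11 faults.
11 > 10: adding a frame increased faults — Belady's anomaly.

10, 11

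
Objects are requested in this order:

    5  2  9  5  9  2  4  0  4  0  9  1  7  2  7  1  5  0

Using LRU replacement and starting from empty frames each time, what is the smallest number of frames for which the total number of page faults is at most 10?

f=1: 18 faults
f=2: 14 faults
f=3: 11 faults
f=4: 10 faults
f=5: 10 faults
f=6: 8 faults
f=7: 7 faults
Smallest f with faults ≤ 10 is 4.

4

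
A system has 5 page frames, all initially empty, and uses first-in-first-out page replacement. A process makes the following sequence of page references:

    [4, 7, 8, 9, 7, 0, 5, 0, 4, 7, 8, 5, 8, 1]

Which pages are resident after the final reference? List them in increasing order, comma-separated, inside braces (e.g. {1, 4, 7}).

4 → fault, frames {4}
7 → fault, frames {4,7}
8 → fault, frames {4,7,8}
9 → fault, frames {4,7,8,9}
7 → hit
0 → fault, frames {4,7,8,9,0}
5 → fault, evict 4, frames {7,8,9,0,5}
0 → hit
4 → fault, evict 7, frames {8,9,0,5,4}
7 → fault, evict 8, frames {9,0,5,4,7}
8 → fault, evict 9, frames {0,5,4,7,8}
5 → hit
8 → hit
1 → fault, evict 0, frames {5,4,7,8,1}

{1, 4, 5, 7, 8}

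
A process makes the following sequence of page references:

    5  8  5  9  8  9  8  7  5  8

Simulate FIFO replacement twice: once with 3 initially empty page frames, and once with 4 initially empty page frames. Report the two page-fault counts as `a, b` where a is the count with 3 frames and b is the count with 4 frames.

3 frames: F F . F . . . F F F → 6 faults.
4 frames: F F . F . . . F . . → 4 faults.
4 < 6: adding a frame reduced faults, as is typical.

6, 4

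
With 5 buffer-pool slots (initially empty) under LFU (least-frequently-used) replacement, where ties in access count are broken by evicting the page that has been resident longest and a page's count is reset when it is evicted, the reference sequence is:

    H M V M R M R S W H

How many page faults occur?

H → miss, frames (H)
M → miss, frames (H M)
V → miss, frames (H M V)
M → hit
R → miss, frames (H M V R)
M → hit
R → hit
S → miss, frames (H M V R S)
W → miss, evict H, frames (M V R S W)
H → miss, evict V, frames (M R S W H)
Page faults: 7.

7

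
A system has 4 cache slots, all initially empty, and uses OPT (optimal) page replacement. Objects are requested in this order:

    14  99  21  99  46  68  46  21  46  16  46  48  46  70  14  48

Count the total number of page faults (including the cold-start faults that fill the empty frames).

14 → fault, frames (14)
99 → fault, frames (14 99)
21 → fault, frames (14 99 21)
99 → hit
46 → fault, frames (14 99 21 46)
68 → fault, evict 99, frames (14 21 46 68)
46 → hit
21 → hit
46 → hit
16 → fault, evict 68, frames (14 21 46 16)
46 → hit
48 → fault, evict 16, frames (14 21 46 48)
46 → hit
70 → fault, evict 46, frames (14 21 48 70)
14 → hit
48 → hit
Page faults: 8.

8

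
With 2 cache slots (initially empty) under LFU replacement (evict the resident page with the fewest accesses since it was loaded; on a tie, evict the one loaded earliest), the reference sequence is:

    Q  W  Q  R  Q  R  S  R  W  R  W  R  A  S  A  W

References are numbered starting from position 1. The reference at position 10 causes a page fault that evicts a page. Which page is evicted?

W

pos 1: Q → miss, frames {Q}
pos 2: W → miss, frames {Q,W}
pos 3: Q → hit
pos 4: R → miss, evict W, frames {Q,R}
pos 5: Q → hit
pos 6: R → hit
pos 7: S → miss, evict R, frames {Q,S}
pos 8: R → miss, evict S, frames {Q,R}
pos 9: W → miss, evict R, frames {Q,W}
pos 10: R → miss, evict W, frames {Q,R}
At position 10, page W is evicted.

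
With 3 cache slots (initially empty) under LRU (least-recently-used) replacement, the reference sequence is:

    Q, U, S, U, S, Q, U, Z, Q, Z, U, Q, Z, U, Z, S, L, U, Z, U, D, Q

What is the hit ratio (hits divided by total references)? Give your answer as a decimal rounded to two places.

0.55

Q -> miss, frames {Q}
U -> miss, frames {Q,U}
S -> miss, frames {Q,U,S}
U -> hit
S -> hit
Q -> hit
U -> hit
Z -> miss, evict S, frames {Q,U,Z}
Q -> hit
Z -> hit
U -> hit
Q -> hit
Z -> hit
U -> hit
Z -> hit
S -> miss, evict Q, frames {U,Z,S}
L -> miss, evict U, frames {Z,S,L}
U -> miss, evict Z, frames {S,L,U}
Z -> miss, evict S, frames {L,U,Z}
U -> hit
D -> miss, evict L, frames {Z,U,D}
Q -> miss, evict Z, frames {U,D,Q}
Hits: 12 of 22 references → 12/22 = 0.5455.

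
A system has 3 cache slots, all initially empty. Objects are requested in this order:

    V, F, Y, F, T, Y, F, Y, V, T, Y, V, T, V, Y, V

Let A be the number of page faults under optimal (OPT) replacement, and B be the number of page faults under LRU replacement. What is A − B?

-1

Under OPT: F F F . F . . . F . . . . . . . → 5 faults.
Under LRU: F F F . F . . . F F . . . . . . → 6 faults.
A − B = 5 − 6 = -1.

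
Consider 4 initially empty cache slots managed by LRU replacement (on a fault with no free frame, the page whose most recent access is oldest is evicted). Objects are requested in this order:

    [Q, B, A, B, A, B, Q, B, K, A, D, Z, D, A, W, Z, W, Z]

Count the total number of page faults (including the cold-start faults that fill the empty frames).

7

Q -> miss, frames [Q]
B -> miss, frames [Q, B]
A -> miss, frames [Q, B, A]
B -> hit
A -> hit
B -> hit
Q -> hit
B -> hit
K -> miss, frames [A, Q, B, K]
A -> hit
D -> miss, evict Q, frames [B, K, A, D]
Z -> miss, evict B, frames [K, A, D, Z]
D -> hit
A -> hit
W -> miss, evict K, frames [Z, D, A, W]
Z -> hit
W -> hit
Z -> hit
Page faults: 7.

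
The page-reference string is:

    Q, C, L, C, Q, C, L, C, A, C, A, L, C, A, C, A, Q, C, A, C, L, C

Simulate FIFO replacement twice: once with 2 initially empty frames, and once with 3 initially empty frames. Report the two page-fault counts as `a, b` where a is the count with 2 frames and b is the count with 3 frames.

15, 7

2 frames: F F F . F F F . F F . F . F F . F . F F F . → 15 faults.
3 frames: F F F . . . . . F . . . . . . . F F . . F . → 7 faults.
7 < 15: adding a frame reduced faults, as is typical.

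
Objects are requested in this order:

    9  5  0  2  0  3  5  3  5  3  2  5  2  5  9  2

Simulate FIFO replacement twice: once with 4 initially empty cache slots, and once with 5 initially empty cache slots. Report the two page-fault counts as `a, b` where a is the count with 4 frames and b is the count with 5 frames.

6, 5

4 frames: F F F F . F . . . . . . . . F . → 6 faults.
5 frames: F F F F . F . . . . . . . . . . → 5 faults.
5 < 6: adding a frame reduced faults, as is typical.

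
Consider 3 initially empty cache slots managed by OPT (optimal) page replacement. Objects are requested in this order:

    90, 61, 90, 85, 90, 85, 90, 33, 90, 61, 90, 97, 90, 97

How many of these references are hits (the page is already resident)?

90 -> miss, frames [90]
61 -> miss, frames [90, 61]
90 -> hit
85 -> miss, frames [90, 61, 85]
90 -> hit
85 -> hit
90 -> hit
33 -> miss, evict 85, frames [90, 61, 33]
90 -> hit
61 -> hit
90 -> hit
97 -> miss, evict 33, frames [90, 61, 97]
90 -> hit
97 -> hit
Hits: 9.

9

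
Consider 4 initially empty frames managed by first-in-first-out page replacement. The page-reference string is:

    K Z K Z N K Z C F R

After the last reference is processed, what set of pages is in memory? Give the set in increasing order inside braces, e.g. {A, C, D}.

{C, F, N, R}

K -> fault, frames [K]
Z -> fault, frames [K, Z]
K -> hit
Z -> hit
N -> fault, frames [K, Z, N]
K -> hit
Z -> hit
C -> fault, frames [K, Z, N, C]
F -> fault, evict K, frames [Z, N, C, F]
R -> fault, evict Z, frames [N, C, F, R]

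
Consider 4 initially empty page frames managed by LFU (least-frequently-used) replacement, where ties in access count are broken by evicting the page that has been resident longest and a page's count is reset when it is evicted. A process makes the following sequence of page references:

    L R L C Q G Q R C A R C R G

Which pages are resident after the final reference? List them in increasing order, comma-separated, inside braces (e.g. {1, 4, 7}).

L -> fault, frames {L}
R -> fault, frames {L,R}
L -> hit
C -> fault, frames {L,R,C}
Q -> fault, frames {L,R,C,Q}
G -> fault, evict R, frames {L,C,Q,G}
Q -> hit
R -> fault, evict C, frames {L,Q,G,R}
C -> fault, evict G, frames {L,Q,R,C}
A -> fault, evict R, frames {L,Q,C,A}
R -> fault, evict C, frames {L,Q,A,R}
C -> fault, evict A, frames {L,Q,R,C}
R -> hit
G -> fault, evict C, frames {L,Q,R,G}

{G, L, Q, R}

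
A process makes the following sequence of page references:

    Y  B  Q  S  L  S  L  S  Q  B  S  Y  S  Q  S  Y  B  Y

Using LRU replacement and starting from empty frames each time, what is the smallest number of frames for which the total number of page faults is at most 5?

f=1: 18 faults
f=2: 12 faults
f=3: 9 faults
f=4: 6 faults
f=5: 5 faults
Smallest f with faults ≤ 5 is 5.

5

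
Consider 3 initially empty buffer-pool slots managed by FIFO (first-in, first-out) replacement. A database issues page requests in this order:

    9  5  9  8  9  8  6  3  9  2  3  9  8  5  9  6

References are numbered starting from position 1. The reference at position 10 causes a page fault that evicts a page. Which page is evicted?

6

pos 1: 9 → fault, frames [9]
pos 2: 5 → fault, frames [9, 5]
pos 3: 9 → hit
pos 4: 8 → fault, frames [9, 5, 8]
pos 5: 9 → hit
pos 6: 8 → hit
pos 7: 6 → fault, evict 9, frames [5, 8, 6]
pos 8: 3 → fault, evict 5, frames [8, 6, 3]
pos 9: 9 → fault, evict 8, frames [6, 3, 9]
pos 10: 2 → fault, evict 6, frames [3, 9, 2]
At position 10, page 6 is evicted.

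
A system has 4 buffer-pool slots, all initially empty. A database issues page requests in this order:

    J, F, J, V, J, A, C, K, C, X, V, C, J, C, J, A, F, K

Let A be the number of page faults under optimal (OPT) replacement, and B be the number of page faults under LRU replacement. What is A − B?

-2

Under OPT: F F . F . F F F . F . . . . . F F F → 10 faults.
Under LRU: F F . F . F F F . F F . F . . F F F → 12 faults.
A − B = 10 − 12 = -2.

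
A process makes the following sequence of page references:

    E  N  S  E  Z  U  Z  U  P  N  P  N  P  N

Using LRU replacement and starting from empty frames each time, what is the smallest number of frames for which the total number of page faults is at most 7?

3

f=1: 14 faults
f=2: 8 faults
f=3: 7 faults
f=4: 7 faults
f=5: 7 faults
f=6: 6 faults
Smallest f with faults ≤ 7 is 3.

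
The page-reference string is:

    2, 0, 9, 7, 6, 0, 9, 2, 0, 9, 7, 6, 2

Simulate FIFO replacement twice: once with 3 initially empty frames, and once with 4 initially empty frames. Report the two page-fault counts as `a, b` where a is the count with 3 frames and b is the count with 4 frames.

10, 11

3 frames: F F F F F F F F . . F F . → 10 faults.
4 frames: F F F F F . . F F F F F F → 11 faults.
11 > 10: adding a frame increased faults — Belady's anomaly.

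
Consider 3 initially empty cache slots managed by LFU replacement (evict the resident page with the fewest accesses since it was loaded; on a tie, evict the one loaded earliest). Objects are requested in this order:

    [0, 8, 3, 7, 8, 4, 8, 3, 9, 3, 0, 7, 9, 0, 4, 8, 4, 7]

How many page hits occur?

0 → fault, frames [0]
8 → fault, frames [0, 8]
3 → fault, frames [0, 8, 3]
7 → fault, evict 0, frames [8, 3, 7]
8 → hit
4 → fault, evict 3, frames [8, 7, 4]
8 → hit
3 → fault, evict 7, frames [8, 4, 3]
9 → fault, evict 4, frames [8, 3, 9]
3 → hit
0 → fault, evict 9, frames [8, 3, 0]
7 → fault, evict 0, frames [8, 3, 7]
9 → fault, evict 7, frames [8, 3, 9]
0 → fault, evict 9, frames [8, 3, 0]
4 → fault, evict 0, frames [8, 3, 4]
8 → hit
4 → hit
7 → fault, evict 3, frames [8, 4, 7]
Hits: 5.

5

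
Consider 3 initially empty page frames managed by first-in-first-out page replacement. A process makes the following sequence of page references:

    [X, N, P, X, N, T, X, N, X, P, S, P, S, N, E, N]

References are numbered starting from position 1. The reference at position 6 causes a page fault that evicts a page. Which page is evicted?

pos 1: X → miss, frames (X)
pos 2: N → miss, frames (X N)
pos 3: P → miss, frames (X N P)
pos 4: X → hit
pos 5: N → hit
pos 6: T → miss, evict X, frames (N P T)
At position 6, page X is evicted.

X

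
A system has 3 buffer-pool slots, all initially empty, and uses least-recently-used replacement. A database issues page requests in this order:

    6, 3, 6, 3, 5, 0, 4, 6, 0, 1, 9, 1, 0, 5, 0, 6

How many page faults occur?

10

6 -> miss, frames {6}
3 -> miss, frames {6,3}
6 -> hit
3 -> hit
5 -> miss, frames {6,3,5}
0 -> miss, evict 6, frames {3,5,0}
4 -> miss, evict 3, frames {5,0,4}
6 -> miss, evict 5, frames {0,4,6}
0 -> hit
1 -> miss, evict 4, frames {6,0,1}
9 -> miss, evict 6, frames {0,1,9}
1 -> hit
0 -> hit
5 -> miss, evict 9, frames {1,0,5}
0 -> hit
6 -> miss, evict 1, frames {5,0,6}
Page faults: 10.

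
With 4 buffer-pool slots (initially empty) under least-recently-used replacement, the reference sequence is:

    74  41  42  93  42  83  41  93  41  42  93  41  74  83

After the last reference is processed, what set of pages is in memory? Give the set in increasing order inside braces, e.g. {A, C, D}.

{41, 74, 83, 93}

74 → miss, frames (74)
41 → miss, frames (74 41)
42 → miss, frames (74 41 42)
93 → miss, frames (74 41 42 93)
42 → hit
83 → miss, evict 74, frames (41 93 42 83)
41 → hit
93 → hit
41 → hit
42 → hit
93 → hit
41 → hit
74 → miss, evict 83, frames (42 93 41 74)
83 → miss, evict 42, frames (93 41 74 83)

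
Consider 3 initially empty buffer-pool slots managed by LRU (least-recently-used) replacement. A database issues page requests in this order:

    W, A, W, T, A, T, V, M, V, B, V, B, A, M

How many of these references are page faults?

8

W -> fault, frames {W}
A -> fault, frames {W,A}
W -> hit
T -> fault, frames {A,W,T}
A -> hit
T -> hit
V -> fault, evict W, frames {A,T,V}
M -> fault, evict A, frames {T,V,M}
V -> hit
B -> fault, evict T, frames {M,V,B}
V -> hit
B -> hit
A -> fault, evict M, frames {V,B,A}
M -> fault, evict V, frames {B,A,M}
Page faults: 8.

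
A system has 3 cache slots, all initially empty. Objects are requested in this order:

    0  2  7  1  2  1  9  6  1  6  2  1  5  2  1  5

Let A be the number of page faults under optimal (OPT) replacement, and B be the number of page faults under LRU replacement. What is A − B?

-1

Under OPT: F F F F . . F F . . . . F . . . → 7 faults.
Under LRU: F F F F . . F F . . F . F . . . → 8 faults.
A − B = 7 − 8 = -1.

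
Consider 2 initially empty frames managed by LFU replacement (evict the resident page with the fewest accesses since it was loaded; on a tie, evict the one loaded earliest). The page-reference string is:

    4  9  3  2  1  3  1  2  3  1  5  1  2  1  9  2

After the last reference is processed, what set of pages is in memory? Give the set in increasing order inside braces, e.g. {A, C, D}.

4 -> fault, frames {4}
9 -> fault, frames {4,9}
3 -> fault, evict 4, frames {9,3}
2 -> fault, evict 9, frames {3,2}
1 -> fault, evict 3, frames {2,1}
3 -> fault, evict 2, frames {1,3}
1 -> hit
2 -> fault, evict 3, frames {1,2}
3 -> fault, evict 2, frames {1,3}
1 -> hit
5 -> fault, evict 3, frames {1,5}
1 -> hit
2 -> fault, evict 5, frames {1,2}
1 -> hit
9 -> fault, evict 2, frames {1,9}
2 -> fault, evict 9, frames {1,2}

{1, 2}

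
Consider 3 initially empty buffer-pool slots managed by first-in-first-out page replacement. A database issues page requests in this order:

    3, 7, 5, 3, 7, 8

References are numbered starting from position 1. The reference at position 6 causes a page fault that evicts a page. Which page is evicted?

3

pos 1: 3 -> miss, frames (3)
pos 2: 7 -> miss, frames (3 7)
pos 3: 5 -> miss, frames (3 7 5)
pos 4: 3 -> hit
pos 5: 7 -> hit
pos 6: 8 -> miss, evict 3, frames (7 5 8)
At position 6, page 3 is evicted.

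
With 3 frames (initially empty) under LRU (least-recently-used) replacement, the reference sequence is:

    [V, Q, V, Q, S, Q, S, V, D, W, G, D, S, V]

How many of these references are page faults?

8

V -> miss, frames (V)
Q -> miss, frames (V Q)
V -> hit
Q -> hit
S -> miss, frames (V Q S)
Q -> hit
S -> hit
V -> hit
D -> miss, evict Q, frames (S V D)
W -> miss, evict S, frames (V D W)
G -> miss, evict V, frames (D W G)
D -> hit
S -> miss, evict W, frames (G D S)
V -> miss, evict G, frames (D S V)
Page faults: 8.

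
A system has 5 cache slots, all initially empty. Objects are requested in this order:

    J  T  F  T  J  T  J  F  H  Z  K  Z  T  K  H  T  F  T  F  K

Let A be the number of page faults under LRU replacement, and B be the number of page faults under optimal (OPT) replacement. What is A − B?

1

Under LRU: F F F . . . . . F F F . F . . . . . . . → 7 faults.
Under OPT: F F F . . . . . F F F . . . . . . . . . → 6 faults.
A − B = 7 − 6 = 1.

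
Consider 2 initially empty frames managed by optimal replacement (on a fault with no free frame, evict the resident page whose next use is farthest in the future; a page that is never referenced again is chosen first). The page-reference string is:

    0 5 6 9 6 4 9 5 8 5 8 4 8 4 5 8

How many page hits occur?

7

0: miss, frames (0)
5: miss, frames (0 5)
6: miss, evict 0, frames (5 6)
9: miss, evict 5, frames (6 9)
6: hit
4: miss, evict 6, frames (9 4)
9: hit
5: miss, evict 9, frames (4 5)
8: miss, evict 4, frames (5 8)
5: hit
8: hit
4: miss, evict 5, frames (8 4)
8: hit
4: hit
5: miss, evict 4, frames (8 5)
8: hit
Hits: 7.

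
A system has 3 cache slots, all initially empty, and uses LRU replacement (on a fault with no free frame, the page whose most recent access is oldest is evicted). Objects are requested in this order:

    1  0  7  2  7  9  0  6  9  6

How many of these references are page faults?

7

1: fault, frames {1}
0: fault, frames {1,0}
7: fault, frames {1,0,7}
2: fault, evict 1, frames {0,7,2}
7: hit
9: fault, evict 0, frames {2,7,9}
0: fault, evict 2, frames {7,9,0}
6: fault, evict 7, frames {9,0,6}
9: hit
6: hit
Page faults: 7.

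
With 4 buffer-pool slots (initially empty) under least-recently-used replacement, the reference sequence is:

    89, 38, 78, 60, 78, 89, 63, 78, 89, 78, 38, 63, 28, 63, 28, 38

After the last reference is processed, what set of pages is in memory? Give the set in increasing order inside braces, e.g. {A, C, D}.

{28, 38, 63, 78}

89: fault, frames {89}
38: fault, frames {89,38}
78: fault, frames {89,38,78}
60: fault, frames {89,38,78,60}
78: hit
89: hit
63: fault, evict 38, frames {60,78,89,63}
78: hit
89: hit
78: hit
38: fault, evict 60, frames {63,89,78,38}
63: hit
28: fault, evict 89, frames {78,38,63,28}
63: hit
28: hit
38: hit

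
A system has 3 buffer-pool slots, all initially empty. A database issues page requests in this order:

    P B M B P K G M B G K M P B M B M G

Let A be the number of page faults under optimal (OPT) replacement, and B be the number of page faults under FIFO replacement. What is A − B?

Under OPT: F F F . . F F . . . F . F . . . . F → 8 faults.
Under FIFO: F F F . . F F . F . . F F . . . . F → 9 faults.
A − B = 8 − 9 = -1.

-1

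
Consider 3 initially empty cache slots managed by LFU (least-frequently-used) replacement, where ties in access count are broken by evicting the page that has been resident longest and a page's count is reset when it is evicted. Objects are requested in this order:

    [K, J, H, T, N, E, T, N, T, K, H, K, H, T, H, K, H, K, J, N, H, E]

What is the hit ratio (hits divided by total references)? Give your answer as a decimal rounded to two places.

K: miss, frames {K}
J: miss, frames {K,J}
H: miss, frames {K,J,H}
T: miss, evict K, frames {J,H,T}
N: miss, evict J, frames {H,T,N}
E: miss, evict H, frames {T,N,E}
T: hit
N: hit
T: hit
K: miss, evict E, frames {T,N,K}
H: miss, evict K, frames {T,N,H}
K: miss, evict H, frames {T,N,K}
H: miss, evict K, frames {T,N,H}
T: hit
H: hit
K: miss, evict N, frames {T,H,K}
H: hit
K: hit
J: miss, evict K, frames {T,H,J}
N: miss, evict J, frames {T,H,N}
H: hit
E: miss, evict N, frames {T,H,E}
Hits: 8 of 22 references → 8/22 = 0.3636.

0.36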